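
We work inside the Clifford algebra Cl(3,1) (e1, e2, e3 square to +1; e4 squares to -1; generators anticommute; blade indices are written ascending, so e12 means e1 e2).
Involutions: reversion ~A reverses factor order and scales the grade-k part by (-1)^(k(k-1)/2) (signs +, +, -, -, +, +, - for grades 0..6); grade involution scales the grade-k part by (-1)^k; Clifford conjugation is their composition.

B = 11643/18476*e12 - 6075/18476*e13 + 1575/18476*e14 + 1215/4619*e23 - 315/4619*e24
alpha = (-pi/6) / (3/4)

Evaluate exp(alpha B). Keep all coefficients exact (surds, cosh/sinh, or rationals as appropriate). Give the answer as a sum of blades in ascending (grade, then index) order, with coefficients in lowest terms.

B^2 term by term: the squares give (11643/18476)^2*(e12)^2 + (-6075/18476)^2*(e13)^2 + (1575/18476)^2*(e14)^2 + (1215/4619)^2*(e23)^2 + (-315/4619)^2*(e24)^2 = 135559449/341362576*(-1) + 36905625/341362576*(-1) + 2480625/341362576*(+1) + 1476225/21335161*(-1) + 99225/21335161*(+1) = -9/16 (each basis 2-blade squares to minus the product of its generators' squares); cross terms between blades sharing an index anticommute and cancel; the commuting (index-disjoint) pairs give grade-4 terms 2*c*c'*(blade product), which cancel blade by blade — e1234: -1913625/42670322 + 1913625/42670322 = 0 — confirming B is simple. So B^2 = -9/16.
B^2 = -9/16 — the series telescopes trigonometrically here: l = 3/4, alpha*l = -pi/6, so exp(alpha B) = cos(-pi/6) + (sin(-pi/6)/(3/4))*B = sqrt(3)/2 + (-2/3)*B.
Answer: sqrt(3)/2 - 3881/9238*e12 + 2025/9238*e13 - 525/9238*e14 - 810/4619*e23 + 210/4619*e24


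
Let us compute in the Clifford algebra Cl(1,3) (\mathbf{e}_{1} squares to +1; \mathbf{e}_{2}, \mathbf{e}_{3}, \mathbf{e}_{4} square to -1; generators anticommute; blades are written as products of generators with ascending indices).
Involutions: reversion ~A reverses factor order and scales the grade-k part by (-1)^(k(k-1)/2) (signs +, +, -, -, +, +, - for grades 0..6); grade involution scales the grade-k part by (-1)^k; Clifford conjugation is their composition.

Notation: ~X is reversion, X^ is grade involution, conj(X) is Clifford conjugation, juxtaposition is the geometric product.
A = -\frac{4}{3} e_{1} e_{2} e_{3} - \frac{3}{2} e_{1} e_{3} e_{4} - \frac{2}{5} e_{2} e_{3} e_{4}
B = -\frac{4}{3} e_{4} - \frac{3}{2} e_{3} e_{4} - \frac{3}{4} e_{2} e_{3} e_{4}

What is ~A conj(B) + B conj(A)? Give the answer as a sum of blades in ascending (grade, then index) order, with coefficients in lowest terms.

first term: -\frac{3}{10} - \frac{9}{4} e_{1} - \frac{3}{5} e_{2} + \frac{9}{8} e_{1} e_{2} - 2 e_{1} e_{3} + e_{1} e_{4} - \frac{8}{15} e_{2} e_{3} - 2 e_{1} e_{2} e_{4} + \frac{16}{9} e_{1} e_{2} e_{3} e_{4}
second term: \frac{3}{10} - \frac{9}{4} e_{1} - \frac{3}{5} e_{2} + \frac{9}{8} e_{1} e_{2} - 2 e_{1} e_{3} + e_{1} e_{4} - \frac{8}{15} e_{2} e_{3} + 2 e_{1} e_{2} e_{4} - \frac{16}{9} e_{1} e_{2} e_{3} e_{4}
Answer: -\frac{9}{2} e_{1} - \frac{6}{5} e_{2} + \frac{9}{4} e_{1} e_{2} - 4 e_{1} e_{3} + 2 e_{1} e_{4} - \frac{16}{15} e_{2} e_{3}


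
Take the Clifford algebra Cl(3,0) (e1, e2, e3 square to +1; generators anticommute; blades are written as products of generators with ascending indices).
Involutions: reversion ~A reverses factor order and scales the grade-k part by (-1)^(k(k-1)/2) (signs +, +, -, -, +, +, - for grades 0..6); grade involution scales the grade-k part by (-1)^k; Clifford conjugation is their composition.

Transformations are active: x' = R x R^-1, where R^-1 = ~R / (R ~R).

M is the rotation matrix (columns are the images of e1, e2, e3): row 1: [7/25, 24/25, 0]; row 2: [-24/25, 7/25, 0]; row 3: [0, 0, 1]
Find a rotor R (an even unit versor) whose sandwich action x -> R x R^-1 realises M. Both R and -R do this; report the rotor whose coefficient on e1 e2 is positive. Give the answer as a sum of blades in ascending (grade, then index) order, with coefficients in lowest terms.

Method: write R = a + b12*e1 e2 + b13*e1 e3 + b23*e2 e3 with a^2 + b12^2 + b13^2 + b23^2 = 1 (so R^-1 = ~R). Expanding the columns R e_j ~R gives tr M = 4a^2 - 1 and, from the antisymmetric part, M21 - M12 = -4a*b12, M13 - M31 = 4a*b13, M32 - M23 = -4a*b23.
Here tr M = 39/25, so a^2 = (1 + tr M)/4 = 16/25 and a = ±4/5. Taking a = 4/5: M21 - M12 = -48/25, M13 - M31 = 0, M32 - M23 = 0, giving b12 = 3/5, b13 = 0, b23 = 0, i.e. R = 4/5 + 3/5*e1 e2.
Its e1 e2 coefficient is already positive.
Answer: 4/5 + 3/5*e1 e2. Recall the cover is two-to-one: with M of trace 39/25, both preimages act alike, and the stated e1 e2 sign chooses the sheet.


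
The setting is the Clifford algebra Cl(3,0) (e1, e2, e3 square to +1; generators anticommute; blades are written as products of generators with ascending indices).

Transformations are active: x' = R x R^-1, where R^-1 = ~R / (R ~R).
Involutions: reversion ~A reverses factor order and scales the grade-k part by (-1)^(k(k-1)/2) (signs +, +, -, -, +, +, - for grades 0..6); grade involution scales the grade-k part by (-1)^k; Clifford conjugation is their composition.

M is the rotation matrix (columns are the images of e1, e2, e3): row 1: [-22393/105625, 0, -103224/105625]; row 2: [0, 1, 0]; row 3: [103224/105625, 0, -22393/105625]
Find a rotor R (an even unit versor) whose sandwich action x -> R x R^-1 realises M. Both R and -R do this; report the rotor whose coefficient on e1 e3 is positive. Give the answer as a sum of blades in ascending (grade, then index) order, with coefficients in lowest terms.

Method: write R = a + b12*e1 e2 + b13*e1 e3 + b23*e2 e3 with a^2 + b12^2 + b13^2 + b23^2 = 1 (so R^-1 = ~R). Expanding the columns R e_j ~R gives tr M = 4a^2 - 1 and, from the antisymmetric part, M21 - M12 = -4a*b12, M13 - M31 = 4a*b13, M32 - M23 = -4a*b23.
Here tr M = 60839/105625, so a^2 = (1 + tr M)/4 = 41616/105625 and a = ±204/325. Taking a = 204/325: M21 - M12 = 0, M13 - M31 = -206448/105625, M32 - M23 = 0, giving b12 = 0, b13 = -253/325, b23 = 0, i.e. R = 204/325 - 253/325*e1 e3.
Its e1 e3 coefficient is negative, so report the other preimage -R.
Answer: -204/325 + 253/325*e1 e3. Recall the cover is two-to-one: with M of trace 60839/105625, both preimages act alike, and the stated e1 e3 sign chooses the sheet.


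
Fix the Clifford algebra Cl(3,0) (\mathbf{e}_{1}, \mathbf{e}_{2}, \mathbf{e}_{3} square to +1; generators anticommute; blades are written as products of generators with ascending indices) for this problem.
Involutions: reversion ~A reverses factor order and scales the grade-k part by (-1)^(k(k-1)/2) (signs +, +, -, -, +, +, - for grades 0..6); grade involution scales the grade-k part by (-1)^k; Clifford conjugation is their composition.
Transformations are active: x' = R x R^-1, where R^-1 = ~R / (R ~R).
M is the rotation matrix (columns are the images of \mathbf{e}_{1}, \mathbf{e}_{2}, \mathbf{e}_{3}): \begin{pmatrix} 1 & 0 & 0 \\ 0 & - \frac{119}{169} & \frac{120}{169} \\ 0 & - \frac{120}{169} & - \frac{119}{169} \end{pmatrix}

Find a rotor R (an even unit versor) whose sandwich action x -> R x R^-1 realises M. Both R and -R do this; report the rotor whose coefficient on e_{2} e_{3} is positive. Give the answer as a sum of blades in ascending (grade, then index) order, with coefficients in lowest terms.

Method: write R = a + b12*e_{1} e_{2} + b13*e_{1} e_{3} + b23*e_{2} e_{3} with a^2 + b12^2 + b13^2 + b23^2 = 1 (so R^-1 = ~R). Expanding the columns R e_j ~R gives tr M = 4a^2 - 1 and, from the antisymmetric part, M21 - M12 = -4a*b12, M13 - M31 = 4a*b13, M32 - M23 = -4a*b23.
Here tr M = -\frac{69}{169}, so a^2 = (1 + tr M)/4 = \frac{25}{169} and a = ±\frac{5}{13}. Taking a = \frac{5}{13}: M21 - M12 = 0, M13 - M31 = 0, M32 - M23 = -\frac{240}{169}, giving b12 = 0, b13 = 0, b23 = \frac{12}{13}, i.e. R = \frac{5}{13} + \frac{12}{13} e_{2} e_{3}.
Its e_{2} e_{3} coefficient is already positive.
Answer: \frac{5}{13} + \frac{12}{13} e_{2} e_{3}. Recall the cover is two-to-one: with M of trace -\frac{69}{169}, both preimages act alike, and the stated e_{2} e_{3} sign chooses the sheet.


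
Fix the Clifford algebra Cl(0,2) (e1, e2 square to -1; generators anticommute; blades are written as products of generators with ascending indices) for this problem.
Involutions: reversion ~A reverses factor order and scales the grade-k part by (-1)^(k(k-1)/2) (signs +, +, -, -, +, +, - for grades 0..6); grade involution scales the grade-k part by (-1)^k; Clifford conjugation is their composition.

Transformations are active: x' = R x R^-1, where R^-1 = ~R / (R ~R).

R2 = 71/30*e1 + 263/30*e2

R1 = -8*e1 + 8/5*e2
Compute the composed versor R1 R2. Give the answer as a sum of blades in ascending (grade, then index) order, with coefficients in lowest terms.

Distribute over the terms of R1 (each basis-blade product reordered to ascending indices, repeated generators contracted through their squares):
(-8*e1) R2 = 284/15 - 1052/15*e1 e2
(8/5*e2) R2 = -1052/75 - 284/75*e1 e2
Summing the partial products and collecting blades:
Answer: 368/75 - 1848/25*e1 e2


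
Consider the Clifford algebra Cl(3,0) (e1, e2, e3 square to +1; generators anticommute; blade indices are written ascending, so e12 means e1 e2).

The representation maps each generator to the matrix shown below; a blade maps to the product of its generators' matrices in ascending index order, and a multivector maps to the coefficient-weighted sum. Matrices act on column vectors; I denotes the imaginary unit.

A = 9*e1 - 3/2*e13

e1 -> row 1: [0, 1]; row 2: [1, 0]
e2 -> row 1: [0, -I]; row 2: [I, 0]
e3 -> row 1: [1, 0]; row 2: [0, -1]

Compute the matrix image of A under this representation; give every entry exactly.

Bivector images (products of the table entries): rho(e13) = rho(e1)rho(e3) = row 1: [0, -1]; row 2: [1, 0].
M = (9)*rho(e1) + (-3/2)*rho(e13), summed entrywise:
Answer: row 1: [0, 21/2]; row 2: [15/2, 0]


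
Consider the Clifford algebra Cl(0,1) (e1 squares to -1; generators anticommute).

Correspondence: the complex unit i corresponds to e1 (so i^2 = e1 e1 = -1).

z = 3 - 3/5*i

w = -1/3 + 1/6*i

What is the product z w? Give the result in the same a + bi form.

In blades: z = 3 - 3/5*e1, w = -1/3 + 1/6*e1.
Distribute z over w term by term (generator squares from the signature, products reordered to ascending indices): (3)*w = -1 + 1/2*e1; (-3/5*e1)*w = 1/10 + 1/5*e1.
Sum: -9/10 + 7/10*e1; translating back through the correspondence:
Answer: -9/10 + 7/10*i


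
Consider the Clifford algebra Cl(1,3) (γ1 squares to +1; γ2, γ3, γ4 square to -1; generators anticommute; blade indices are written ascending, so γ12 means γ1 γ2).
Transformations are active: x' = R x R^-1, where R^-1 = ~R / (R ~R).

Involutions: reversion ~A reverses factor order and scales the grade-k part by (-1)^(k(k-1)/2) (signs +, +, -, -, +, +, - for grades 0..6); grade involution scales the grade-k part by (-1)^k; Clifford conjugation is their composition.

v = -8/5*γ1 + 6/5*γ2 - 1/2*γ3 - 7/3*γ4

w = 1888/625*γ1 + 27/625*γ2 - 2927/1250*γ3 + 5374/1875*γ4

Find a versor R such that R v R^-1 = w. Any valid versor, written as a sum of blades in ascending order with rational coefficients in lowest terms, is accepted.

Reasoning: v^2 = w^2 = -4117/900 since conjugation preserves the quadratic form; R = v + w = 888/625*γ1 + 777/625*γ2 - 1776/625*γ3 + 333/625*γ4 is then valid when invertible, keeping its own part and reversing (v - w)/2.
Answer: 888/625*γ1 + 777/625*γ2 - 1776/625*γ3 + 333/625*γ4


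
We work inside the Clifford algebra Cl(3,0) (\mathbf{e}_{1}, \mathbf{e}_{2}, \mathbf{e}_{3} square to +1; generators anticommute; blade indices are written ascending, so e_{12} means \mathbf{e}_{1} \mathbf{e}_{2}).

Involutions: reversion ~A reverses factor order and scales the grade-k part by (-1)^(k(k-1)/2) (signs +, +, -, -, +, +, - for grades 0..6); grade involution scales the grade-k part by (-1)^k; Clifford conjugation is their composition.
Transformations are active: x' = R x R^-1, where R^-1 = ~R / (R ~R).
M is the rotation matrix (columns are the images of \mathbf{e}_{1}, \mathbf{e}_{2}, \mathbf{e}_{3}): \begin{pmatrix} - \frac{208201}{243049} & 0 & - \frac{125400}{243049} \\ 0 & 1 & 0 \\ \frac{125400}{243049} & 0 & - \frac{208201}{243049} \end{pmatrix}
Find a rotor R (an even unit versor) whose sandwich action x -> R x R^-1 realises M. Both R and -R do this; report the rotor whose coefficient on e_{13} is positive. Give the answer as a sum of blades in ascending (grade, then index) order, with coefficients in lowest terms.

Method: write R = a + b12*e_{12} + b13*e_{13} + b23*e_{23} with a^2 + b12^2 + b13^2 + b23^2 = 1 (so R^-1 = ~R). Expanding the columns R e_j ~R gives tr M = 4a^2 - 1 and, from the antisymmetric part, M21 - M12 = -4a*b12, M13 - M31 = 4a*b13, M32 - M23 = -4a*b23.
Here tr M = -\frac{173353}{243049}, so a^2 = (1 + tr M)/4 = \frac{17424}{243049} and a = ±\frac{132}{493}. Taking a = \frac{132}{493}: M21 - M12 = 0, M13 - M31 = -\frac{250800}{243049}, M32 - M23 = 0, giving b12 = 0, b13 = -\frac{475}{493}, b23 = 0, i.e. R = \frac{132}{493} - \frac{475}{493} e_{13}.
Its e_{13} coefficient is negative, so report the other preimage -R.
Answer: -\frac{132}{493} + \frac{475}{493} e_{13}. Recall the cover is two-to-one: with M of trace -\frac{173353}{243049}, both preimages act alike, and the stated e_{13} sign chooses the sheet.


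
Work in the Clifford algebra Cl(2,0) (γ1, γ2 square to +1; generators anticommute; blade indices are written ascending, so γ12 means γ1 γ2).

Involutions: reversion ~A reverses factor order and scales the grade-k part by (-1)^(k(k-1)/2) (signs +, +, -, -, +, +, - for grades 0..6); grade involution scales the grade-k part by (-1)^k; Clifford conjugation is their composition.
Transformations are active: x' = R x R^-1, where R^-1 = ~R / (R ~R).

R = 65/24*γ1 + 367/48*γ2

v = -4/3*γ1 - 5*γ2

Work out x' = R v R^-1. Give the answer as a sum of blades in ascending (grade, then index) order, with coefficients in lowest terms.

~R = 65/24*γ1 + 367/48*γ2, and R ~R = 151589/2304, so R^-1 = ~R / (151589/2304).
R v = -6025/144 - 241/72*γ12
Answer: -1328/629*γ1 - 8915/1887*γ2


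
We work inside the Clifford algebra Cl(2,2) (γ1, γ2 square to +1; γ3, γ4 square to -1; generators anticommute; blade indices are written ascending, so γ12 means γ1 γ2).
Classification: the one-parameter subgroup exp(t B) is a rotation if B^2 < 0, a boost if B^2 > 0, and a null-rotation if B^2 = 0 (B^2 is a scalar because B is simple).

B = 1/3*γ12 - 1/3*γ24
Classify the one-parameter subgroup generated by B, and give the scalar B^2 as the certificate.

B^2 term by term: the squares give (1/3)^2*(γ12)^2 + (-1/3)^2*(γ24)^2 = 1/9*(-1) + 1/9*(+1) = 0 (each basis 2-blade squares to minus the product of its generators' squares); cross terms between blades sharing an index anticommute and cancel. So B^2 = 0.
Answer: null-rotation, certificate B^2 = 0. No conjugation can change B^2 = 0; the sign gives the class.


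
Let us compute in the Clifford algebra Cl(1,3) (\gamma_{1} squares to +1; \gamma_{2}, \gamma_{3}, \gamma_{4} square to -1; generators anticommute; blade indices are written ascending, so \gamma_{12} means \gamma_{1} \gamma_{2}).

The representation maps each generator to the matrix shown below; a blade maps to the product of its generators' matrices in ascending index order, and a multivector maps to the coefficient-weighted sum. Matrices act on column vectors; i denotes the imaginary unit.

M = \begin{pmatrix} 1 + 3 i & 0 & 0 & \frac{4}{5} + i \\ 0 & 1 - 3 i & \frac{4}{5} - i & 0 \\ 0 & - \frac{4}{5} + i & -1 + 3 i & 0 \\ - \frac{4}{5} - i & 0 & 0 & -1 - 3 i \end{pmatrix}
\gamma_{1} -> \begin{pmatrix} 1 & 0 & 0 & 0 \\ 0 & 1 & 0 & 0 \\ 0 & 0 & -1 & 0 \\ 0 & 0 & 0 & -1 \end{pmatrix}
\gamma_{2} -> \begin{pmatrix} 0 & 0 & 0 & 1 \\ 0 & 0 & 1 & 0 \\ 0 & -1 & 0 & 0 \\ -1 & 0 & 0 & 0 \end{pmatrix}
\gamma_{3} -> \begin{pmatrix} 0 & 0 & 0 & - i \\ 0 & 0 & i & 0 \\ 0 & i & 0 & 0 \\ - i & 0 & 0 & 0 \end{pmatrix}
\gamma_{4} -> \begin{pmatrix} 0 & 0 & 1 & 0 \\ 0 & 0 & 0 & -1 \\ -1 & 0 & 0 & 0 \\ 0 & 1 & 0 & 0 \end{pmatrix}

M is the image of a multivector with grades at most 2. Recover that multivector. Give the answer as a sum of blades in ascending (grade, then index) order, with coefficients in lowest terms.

Method: the blade images are trace-orthogonal — tr(rho(e_A) rho(e_B)^-1) = 4 if A = B and 0 otherwise — and rho(e_A)^-1 = (e_A)^2 * rho(e_A) with (e_A)^2 = +1 or -1, so the coefficient of e_A in the preimage is (e_A)^2 * tr(M rho(e_A))/4.
Nonzero projections over blades of grade <= 2: \gamma_{1}: (\gamma_{1})^2 = +1, tr(M rho(\gamma_{1})) = 4, coefficient 1; \gamma_{2}: (\gamma_{2})^2 = -1, tr(M rho(\gamma_{2})) = - \frac{16}{5}, coefficient \frac{4}{5}; \gamma_{13}: (\gamma_{13})^2 = +1, tr(M rho(\gamma_{13})) = -4, coefficient -1; \gamma_{23}: (\gamma_{23})^2 = -1, tr(M rho(\gamma_{23})) = 12, coefficient -3. Every other blade of grade <= 2 projects to 0.
Answer: \gamma_{1} + \frac{4}{5} \gamma_{2} - \gamma_{13} - 3 \gamma_{23}


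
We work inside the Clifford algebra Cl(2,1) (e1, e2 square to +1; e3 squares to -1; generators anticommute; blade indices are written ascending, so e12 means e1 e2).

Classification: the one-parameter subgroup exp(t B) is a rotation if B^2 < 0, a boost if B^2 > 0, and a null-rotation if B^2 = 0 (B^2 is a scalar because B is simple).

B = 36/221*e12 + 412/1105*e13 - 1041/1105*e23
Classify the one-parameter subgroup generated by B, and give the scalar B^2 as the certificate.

B^2 term by term: the squares give (36/221)^2*(e12)^2 + (412/1105)^2*(e13)^2 + (-1041/1105)^2*(e23)^2 = 1296/48841*(-1) + 169744/1221025*(+1) + 1083681/1221025*(+1) = 1 (each basis 2-blade squares to minus the product of its generators' squares); cross terms between blades sharing an index anticommute and cancel. So B^2 = 1.
Answer: boost, certificate B^2 = 1. Certificate logic: 1 is a conjugation-invariant scalar, so its sign fixes rotation versus boost versus null-rotation outright.


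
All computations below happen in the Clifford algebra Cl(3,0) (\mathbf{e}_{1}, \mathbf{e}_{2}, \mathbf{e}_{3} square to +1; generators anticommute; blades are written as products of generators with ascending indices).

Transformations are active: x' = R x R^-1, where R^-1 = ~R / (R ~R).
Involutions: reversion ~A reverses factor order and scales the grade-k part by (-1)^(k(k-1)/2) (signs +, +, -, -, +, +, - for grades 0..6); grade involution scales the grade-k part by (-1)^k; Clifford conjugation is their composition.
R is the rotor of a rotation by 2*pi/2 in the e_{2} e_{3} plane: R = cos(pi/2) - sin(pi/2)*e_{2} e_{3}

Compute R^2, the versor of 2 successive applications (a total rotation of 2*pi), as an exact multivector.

Rotor phase runs at HALF the rotation angle; powers of one rotor simply add phase, so after 2 steps in e_{2} e_{3} the phase is 2*pi/2 = \pi and R^2 = cos(\pi) - sin(\pi)*e_{2} e_{3}.
cos(\pi) = -1 and sin(\pi) = 0, so R^2 = -1. The total rotation 2*pi is 1 full turn, so every vector returns to itself, yet the rotor is -1, on the OTHER sheet of the double cover (an odd number of 2*pi turns).
Answer: -1


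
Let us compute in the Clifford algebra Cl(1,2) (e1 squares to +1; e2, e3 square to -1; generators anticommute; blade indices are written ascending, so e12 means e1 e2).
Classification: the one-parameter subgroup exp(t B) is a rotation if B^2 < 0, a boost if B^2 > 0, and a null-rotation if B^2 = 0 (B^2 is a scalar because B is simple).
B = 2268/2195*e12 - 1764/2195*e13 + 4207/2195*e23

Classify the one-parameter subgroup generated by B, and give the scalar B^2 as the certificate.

B^2 term by term: the squares give (2268/2195)^2*(e12)^2 + (-1764/2195)^2*(e13)^2 + (4207/2195)^2*(e23)^2 = 5143824/4818025*(+1) + 3111696/4818025*(+1) + 17698849/4818025*(-1) = -49/25 (each basis 2-blade squares to minus the product of its generators' squares); cross terms between blades sharing an index anticommute and cancel. So B^2 = -49/25.
Answer: rotation, certificate B^2 = -49/25. The class reads off the invariant scalar -49/25 directly.


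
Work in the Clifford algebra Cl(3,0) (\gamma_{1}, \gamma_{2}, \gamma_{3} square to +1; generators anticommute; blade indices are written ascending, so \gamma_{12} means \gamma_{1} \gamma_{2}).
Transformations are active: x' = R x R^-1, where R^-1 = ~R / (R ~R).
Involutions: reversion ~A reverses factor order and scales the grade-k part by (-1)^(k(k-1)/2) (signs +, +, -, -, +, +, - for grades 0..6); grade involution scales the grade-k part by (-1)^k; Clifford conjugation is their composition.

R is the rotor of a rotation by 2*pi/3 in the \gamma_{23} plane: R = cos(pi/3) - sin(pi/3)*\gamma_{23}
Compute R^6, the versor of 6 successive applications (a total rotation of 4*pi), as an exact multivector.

The rotor phase is half the rotation angle and phases add under composition, so 6 steps in the \gamma_{23} plane accumulate phase 6*(pi/3) = 2 \pi: R^6 = cos(2 \pi) - sin(2 \pi)*\gamma_{23}.
cos(2 \pi) = 1 and sin(2 \pi) = 0, so R^6 = 1. The total rotation 4*pi is 2 full turns, so every vector returns to itself, yet the rotor is +1, back on the identity sheet (an even number of 2*pi turns).
Answer: 1


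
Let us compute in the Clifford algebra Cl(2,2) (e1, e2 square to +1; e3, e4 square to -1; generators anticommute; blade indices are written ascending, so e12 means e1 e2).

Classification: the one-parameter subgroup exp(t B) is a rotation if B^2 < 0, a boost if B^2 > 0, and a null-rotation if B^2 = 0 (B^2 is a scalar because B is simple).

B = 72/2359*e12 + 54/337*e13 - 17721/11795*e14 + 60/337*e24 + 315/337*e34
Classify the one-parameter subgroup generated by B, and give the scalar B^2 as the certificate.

B^2 term by term: the squares give (72/2359)^2*(e12)^2 + (54/337)^2*(e13)^2 + (-17721/11795)^2*(e14)^2 + (60/337)^2*(e24)^2 + (315/337)^2*(e34)^2 = 5184/5564881*(-1) + 2916/113569*(+1) + 314033841/139122025*(+1) + 3600/113569*(+1) + 99225/113569*(-1) = 36/25 (each basis 2-blade squares to minus the product of its generators' squares); cross terms between blades sharing an index anticommute and cancel; the commuting (index-disjoint) pairs give grade-4 terms 2*c*c'*(blade product), which cancel blade by blade — e1234: 6480/113569 - 6480/113569 = 0 — confirming B is simple. So B^2 = 36/25.
Answer: boost, certificate B^2 = 36/25. The invariant at work: B^2 = 36/25 is unchanged by conjugation, hence its sign classifies the subgroup whatever basis B is written in.


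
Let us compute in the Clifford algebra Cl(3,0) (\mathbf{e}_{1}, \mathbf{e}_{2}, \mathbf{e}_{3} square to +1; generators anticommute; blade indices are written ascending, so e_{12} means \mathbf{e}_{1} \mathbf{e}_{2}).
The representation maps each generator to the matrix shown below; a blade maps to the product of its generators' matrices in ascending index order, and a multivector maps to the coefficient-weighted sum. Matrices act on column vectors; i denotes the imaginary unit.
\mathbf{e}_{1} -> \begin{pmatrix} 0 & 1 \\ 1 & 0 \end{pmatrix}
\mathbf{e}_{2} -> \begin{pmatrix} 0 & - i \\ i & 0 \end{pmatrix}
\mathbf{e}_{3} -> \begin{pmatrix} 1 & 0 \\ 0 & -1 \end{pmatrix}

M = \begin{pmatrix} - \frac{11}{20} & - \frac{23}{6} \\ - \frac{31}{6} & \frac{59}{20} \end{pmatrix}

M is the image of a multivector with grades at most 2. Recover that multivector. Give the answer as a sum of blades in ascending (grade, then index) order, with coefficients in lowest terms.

Method: 1, rho(e_{1}), rho(e_{2}), rho(e_{3}) form a trace-orthogonal basis of the 2x2 complex matrices (tr(X Y) = 2 if X = Y, else 0), so M = m0*1 + m1*rho(e_{1}) + m2*rho(e_{2}) + m3*rho(e_{3}) with m0 = tr(M)/2 = \frac{6}{5}, m1 = tr(M rho(e_{1}))/2 = - \frac{9}{2}, m2 = tr(M rho(e_{2}))/2 = \frac{2 i}{3}, m3 = tr(M rho(e_{3}))/2 = - \frac{7}{4}.
Multiplying table entries, the bivector images are rho(e_{12}) = i*rho(e_{3}), rho(e_{13}) = -i*rho(e_{2}), rho(e_{23}) = i*rho(e_{1}); with real blade coefficients the real parts of m0..m3 are the coefficients of 1, e_{1}, e_{2}, e_{3} and the imaginary parts give the bivectors (e_{23}: Im m1, e_{13}: -Im m2, e_{12}: Im m3).
Answer: \frac{6}{5} - \frac{9}{2} e_{1} - \frac{7}{4} e_{3} - \frac{2}{3} e_{13}


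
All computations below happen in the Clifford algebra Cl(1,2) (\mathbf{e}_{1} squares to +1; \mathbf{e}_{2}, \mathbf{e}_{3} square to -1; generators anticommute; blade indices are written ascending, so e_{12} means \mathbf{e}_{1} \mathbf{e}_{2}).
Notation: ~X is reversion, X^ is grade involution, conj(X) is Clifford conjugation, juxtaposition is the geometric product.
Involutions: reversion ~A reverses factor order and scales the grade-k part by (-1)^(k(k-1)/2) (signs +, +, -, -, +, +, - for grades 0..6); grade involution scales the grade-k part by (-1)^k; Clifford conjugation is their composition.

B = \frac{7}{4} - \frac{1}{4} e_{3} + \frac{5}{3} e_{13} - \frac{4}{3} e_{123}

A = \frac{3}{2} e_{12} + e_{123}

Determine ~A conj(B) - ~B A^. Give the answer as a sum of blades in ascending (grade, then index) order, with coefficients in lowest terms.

first term: -\frac{4}{3} - \frac{5}{3} e_{2} + 2 e_{3} - \frac{19}{8} e_{12} - \frac{5}{2} e_{23} - \frac{17}{8} e_{123}
second term: \frac{4}{3} - \frac{5}{3} e_{2} + 2 e_{3} + \frac{19}{8} e_{12} - \frac{5}{2} e_{23} - \frac{17}{8} e_{123}
Answer: -\frac{8}{3} - \frac{19}{4} e_{12}


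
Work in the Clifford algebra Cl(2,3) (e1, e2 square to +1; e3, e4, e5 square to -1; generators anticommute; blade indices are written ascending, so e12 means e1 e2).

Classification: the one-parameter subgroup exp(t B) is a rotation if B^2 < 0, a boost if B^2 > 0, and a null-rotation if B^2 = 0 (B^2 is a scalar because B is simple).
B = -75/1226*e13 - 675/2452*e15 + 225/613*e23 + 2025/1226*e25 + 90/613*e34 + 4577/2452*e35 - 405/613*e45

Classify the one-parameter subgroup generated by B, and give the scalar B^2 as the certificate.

B^2 term by term: the squares give (-75/1226)^2*(e13)^2 + (-675/2452)^2*(e15)^2 + (225/613)^2*(e23)^2 + (2025/1226)^2*(e25)^2 + (90/613)^2*(e34)^2 + (4577/2452)^2*(e35)^2 + (-405/613)^2*(e45)^2 = 5625/1503076*(+1) + 455625/6012304*(+1) + 50625/375769*(+1) + 4100625/1503076*(+1) + 8100/375769*(-1) + 20948929/6012304*(-1) + 164025/375769*(-1) = -1 (each basis 2-blade squares to minus the product of its generators' squares); cross terms between blades sharing an index anticommute and cancel; the commuting (index-disjoint) pairs give grade-4 terms 2*c*c'*(blade product), which cancel blade by blade — e1235: 151875/751538 - 151875/751538 = 0; e1345: 30375/375769 - 30375/375769 = 0; e2345: -182250/375769 + 182250/375769 = 0 — confirming B is simple. So B^2 = -1.
Answer: rotation, certificate B^2 = -1. One invariant decides it: the square -1 survives every conjugation, and its sign is exactly the classification.


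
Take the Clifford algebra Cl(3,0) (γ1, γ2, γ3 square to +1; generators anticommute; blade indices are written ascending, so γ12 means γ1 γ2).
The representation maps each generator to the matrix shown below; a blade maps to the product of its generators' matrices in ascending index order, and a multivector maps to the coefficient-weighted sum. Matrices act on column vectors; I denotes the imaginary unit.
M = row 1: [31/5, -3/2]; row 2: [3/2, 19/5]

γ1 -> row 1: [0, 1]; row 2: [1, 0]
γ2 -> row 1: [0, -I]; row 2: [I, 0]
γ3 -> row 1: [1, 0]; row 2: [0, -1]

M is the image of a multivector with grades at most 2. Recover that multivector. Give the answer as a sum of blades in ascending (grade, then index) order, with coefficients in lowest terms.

Method: 1, rho(γ1), rho(γ2), rho(γ3) form a trace-orthogonal basis of the 2x2 complex matrices (tr(X Y) = 2 if X = Y, else 0), so M = m0*1 + m1*rho(γ1) + m2*rho(γ2) + m3*rho(γ3) with m0 = tr(M)/2 = 5, m1 = tr(M rho(γ1))/2 = 0, m2 = tr(M rho(γ2))/2 = -3*I/2, m3 = tr(M rho(γ3))/2 = 6/5.
Multiplying table entries, the bivector images are rho(γ12) = I*rho(γ3), rho(γ13) = -I*rho(γ2), rho(γ23) = I*rho(γ1); with real blade coefficients the real parts of m0..m3 are the coefficients of 1, γ1, γ2, γ3 and the imaginary parts give the bivectors (γ23: Im m1, γ13: -Im m2, γ12: Im m3).
Answer: 5 + 6/5*γ3 + 3/2*γ13


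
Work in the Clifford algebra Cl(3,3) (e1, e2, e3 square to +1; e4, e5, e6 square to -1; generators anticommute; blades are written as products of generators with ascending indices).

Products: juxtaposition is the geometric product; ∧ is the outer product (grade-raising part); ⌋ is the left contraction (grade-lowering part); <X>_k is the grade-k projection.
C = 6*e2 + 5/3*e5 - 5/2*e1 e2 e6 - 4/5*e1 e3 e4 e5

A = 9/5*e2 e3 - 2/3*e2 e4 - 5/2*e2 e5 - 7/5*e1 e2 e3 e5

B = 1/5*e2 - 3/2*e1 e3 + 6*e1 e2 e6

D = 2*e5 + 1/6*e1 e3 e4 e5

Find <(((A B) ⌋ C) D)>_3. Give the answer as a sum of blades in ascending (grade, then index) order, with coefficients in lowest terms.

step 1: -9/25*e3 + 2/15*e4 + 1/2*e5 - 27/10*e1 e2 + 21/10*e2 e5 - 7/25*e1 e3 e5 - 54/5*e1 e3 e6 + 4*e1 e4 e6 + 15*e1 e5 e6 + 42/5*e3 e5 e6 - e1 e2 e3 e4 - 15/4*e1 e2 e3 e5
step 2: -5/6 - 28/125*e4 - 27/4*e6 - 2/5*e1 e3 e4 + 8/75*e1 e3 e5 - 36/125*e1 e4 e5
step 3: 6/125*e3 - 4/225*e4 - 26/15*e5 - 16/75*e1 e3 + 72/125*e1 e4 - 56/125*e4 e5 + 27/2*e5 e6 + 14/375*e1 e3 e5 - 169/180*e1 e3 e4 e5 - 9/8*e1 e3 e4 e5 e6
step 4: 14/375*e1 e3 e5
Answer: 14/375*e1 e3 e5


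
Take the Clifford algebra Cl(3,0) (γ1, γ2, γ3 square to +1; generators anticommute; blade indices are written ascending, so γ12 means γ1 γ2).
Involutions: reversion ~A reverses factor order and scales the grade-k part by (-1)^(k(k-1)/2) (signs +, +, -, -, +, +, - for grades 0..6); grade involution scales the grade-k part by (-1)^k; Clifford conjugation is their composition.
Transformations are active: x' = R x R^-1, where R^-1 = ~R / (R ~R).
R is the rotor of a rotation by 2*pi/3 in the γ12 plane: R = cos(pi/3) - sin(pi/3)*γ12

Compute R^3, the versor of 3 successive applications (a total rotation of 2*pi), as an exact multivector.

The rotor phase is half the rotation angle and phases add under composition, so 3 steps in the γ12 plane accumulate phase 3*(pi/3) = pi: R^3 = cos(pi) - sin(pi)*γ12.
cos(pi) = -1 and sin(pi) = 0, so R^3 = -1. The total rotation 2*pi is 1 full turn, so every vector returns to itself, yet the rotor is -1, on the OTHER sheet of the double cover (an odd number of 2*pi turns).
Answer: -1


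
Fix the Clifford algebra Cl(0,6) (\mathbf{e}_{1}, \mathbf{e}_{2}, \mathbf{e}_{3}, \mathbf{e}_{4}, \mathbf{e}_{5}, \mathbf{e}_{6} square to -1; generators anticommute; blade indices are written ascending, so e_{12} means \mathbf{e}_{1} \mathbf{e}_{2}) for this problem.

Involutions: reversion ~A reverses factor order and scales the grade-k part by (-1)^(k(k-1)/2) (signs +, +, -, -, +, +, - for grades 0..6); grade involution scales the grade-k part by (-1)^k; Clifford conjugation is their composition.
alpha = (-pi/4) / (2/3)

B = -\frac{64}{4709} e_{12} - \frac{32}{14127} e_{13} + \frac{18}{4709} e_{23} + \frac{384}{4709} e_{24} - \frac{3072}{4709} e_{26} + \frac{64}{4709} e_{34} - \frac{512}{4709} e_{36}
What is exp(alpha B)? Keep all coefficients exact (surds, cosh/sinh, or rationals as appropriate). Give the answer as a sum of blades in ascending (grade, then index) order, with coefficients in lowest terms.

B^2 term by term: the squares give (-\frac{64}{4709})^2*(e_{12})^2 + (-\frac{32}{14127})^2*(e_{13})^2 + (\frac{18}{4709})^2*(e_{23})^2 + (\frac{384}{4709})^2*(e_{24})^2 + (-\frac{3072}{4709})^2*(e_{26})^2 + (\frac{64}{4709})^2*(e_{34})^2 + (-\frac{512}{4709})^2*(e_{36})^2 = \frac{4096}{22174681}*(-1) + \frac{1024}{199572129}*(-1) + \frac{324}{22174681}*(-1) + \frac{147456}{22174681}*(-1) + \frac{9437184}{22174681}*(-1) + \frac{4096}{22174681}*(-1) + \frac{262144}{22174681}*(-1) = -\frac{4}{9} (each basis 2-blade squares to minus the product of its generators' squares); cross terms between blades sharing an index anticommute and cancel; the commuting (index-disjoint) pairs give grade-4 terms 2*c*c'*(blade product), which cancel blade by blade — e_{1234}: -\frac{8192}{22174681} + \frac{8192}{22174681} = 0; e_{1236}: \frac{65536}{22174681} - \frac{65536}{22174681} = 0; e_{2346}: \frac{393216}{22174681} - \frac{393216}{22174681} = 0 — confirming B is simple. So B^2 = -\frac{4}{9}.
B^2 = -\frac{4}{9} — the series telescopes trigonometrically here: l = \frac{2}{3}, alpha*l = - \frac{\pi}{4}, so exp(alpha B) = cos(- \frac{\pi}{4}) + (sin(- \frac{\pi}{4})/(\frac{2}{3}))*B = \frac{\sqrt{2}}{2} + (- \frac{3 \sqrt{2}}{4})*B.
Answer: \frac{\sqrt{2}}{2} + \frac{48 \sqrt{2}}{4709} e_{12} + \frac{8 \sqrt{2}}{4709} e_{13} - \frac{27 \sqrt{2}}{9418} e_{23} - \frac{288 \sqrt{2}}{4709} e_{24} + \frac{2304 \sqrt{2}}{4709} e_{26} - \frac{48 \sqrt{2}}{4709} e_{34} + \frac{384 \sqrt{2}}{4709} e_{36}


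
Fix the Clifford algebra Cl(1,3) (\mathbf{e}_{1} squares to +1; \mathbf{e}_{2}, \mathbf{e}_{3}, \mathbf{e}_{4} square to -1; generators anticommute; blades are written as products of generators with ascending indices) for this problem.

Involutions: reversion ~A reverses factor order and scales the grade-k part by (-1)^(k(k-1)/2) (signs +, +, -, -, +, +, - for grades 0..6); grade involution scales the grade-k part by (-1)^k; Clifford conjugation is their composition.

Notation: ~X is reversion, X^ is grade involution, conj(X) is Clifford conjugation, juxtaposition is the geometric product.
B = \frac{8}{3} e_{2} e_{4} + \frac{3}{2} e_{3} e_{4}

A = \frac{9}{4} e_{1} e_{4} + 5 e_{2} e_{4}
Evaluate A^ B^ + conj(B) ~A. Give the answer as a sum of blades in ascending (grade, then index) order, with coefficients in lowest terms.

first term: -\frac{40}{3} + 6 e_{1} e_{2} + \frac{27}{8} e_{1} e_{3} + \frac{15}{2} e_{2} e_{3}
second term: -\frac{40}{3} - 6 e_{1} e_{2} - \frac{27}{8} e_{1} e_{3} - \frac{15}{2} e_{2} e_{3}
Answer: -\frac{80}{3}


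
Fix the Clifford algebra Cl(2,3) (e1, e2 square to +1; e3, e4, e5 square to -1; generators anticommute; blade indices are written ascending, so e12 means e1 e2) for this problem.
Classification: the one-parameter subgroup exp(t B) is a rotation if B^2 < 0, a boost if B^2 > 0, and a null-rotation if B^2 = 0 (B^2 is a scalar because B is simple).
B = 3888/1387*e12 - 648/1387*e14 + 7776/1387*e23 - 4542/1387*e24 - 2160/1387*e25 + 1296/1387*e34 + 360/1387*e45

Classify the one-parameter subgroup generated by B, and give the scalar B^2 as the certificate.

B^2 term by term: the squares give (3888/1387)^2*(e12)^2 + (-648/1387)^2*(e14)^2 + (7776/1387)^2*(e23)^2 + (-4542/1387)^2*(e24)^2 + (-2160/1387)^2*(e25)^2 + (1296/1387)^2*(e34)^2 + (360/1387)^2*(e45)^2 = 15116544/1923769*(-1) + 419904/1923769*(+1) + 60466176/1923769*(+1) + 20629764/1923769*(+1) + 4665600/1923769*(+1) + 1679616/1923769*(-1) + 129600/1923769*(-1) = 36 (each basis 2-blade squares to minus the product of its generators' squares); cross terms between blades sharing an index anticommute and cancel; the commuting (index-disjoint) pairs give grade-4 terms 2*c*c'*(blade product), which cancel blade by blade — e1234: 10077696/1923769 - 10077696/1923769 = 0; e1245: 2799360/1923769 - 2799360/1923769 = 0; e2345: 5598720/1923769 - 5598720/1923769 = 0 — confirming B is simple. So B^2 = 36.
Answer: boost, certificate B^2 = 36. Check the certificate: B^2 = 36, and that sign is decisive whatever form B takes.


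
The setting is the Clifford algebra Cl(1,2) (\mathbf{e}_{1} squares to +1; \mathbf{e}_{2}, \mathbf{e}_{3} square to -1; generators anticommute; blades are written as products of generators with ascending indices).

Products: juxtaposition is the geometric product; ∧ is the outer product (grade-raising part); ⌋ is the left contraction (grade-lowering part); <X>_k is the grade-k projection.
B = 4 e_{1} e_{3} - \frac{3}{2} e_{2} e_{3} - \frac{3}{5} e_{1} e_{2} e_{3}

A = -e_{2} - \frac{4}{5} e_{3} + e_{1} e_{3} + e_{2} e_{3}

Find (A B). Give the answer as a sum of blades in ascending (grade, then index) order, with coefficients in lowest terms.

step 1: \frac{11}{2} - \frac{13}{5} e_{1} + \frac{9}{5} e_{2} - \frac{3}{2} e_{3} - \frac{299}{50} e_{1} e_{2} + \frac{3}{5} e_{1} e_{3} + 4 e_{1} e_{2} e_{3}
Answer: \frac{11}{2} - \frac{13}{5} e_{1} + \frac{9}{5} e_{2} - \frac{3}{2} e_{3} - \frac{299}{50} e_{1} e_{2} + \frac{3}{5} e_{1} e_{3} + 4 e_{1} e_{2} e_{3}


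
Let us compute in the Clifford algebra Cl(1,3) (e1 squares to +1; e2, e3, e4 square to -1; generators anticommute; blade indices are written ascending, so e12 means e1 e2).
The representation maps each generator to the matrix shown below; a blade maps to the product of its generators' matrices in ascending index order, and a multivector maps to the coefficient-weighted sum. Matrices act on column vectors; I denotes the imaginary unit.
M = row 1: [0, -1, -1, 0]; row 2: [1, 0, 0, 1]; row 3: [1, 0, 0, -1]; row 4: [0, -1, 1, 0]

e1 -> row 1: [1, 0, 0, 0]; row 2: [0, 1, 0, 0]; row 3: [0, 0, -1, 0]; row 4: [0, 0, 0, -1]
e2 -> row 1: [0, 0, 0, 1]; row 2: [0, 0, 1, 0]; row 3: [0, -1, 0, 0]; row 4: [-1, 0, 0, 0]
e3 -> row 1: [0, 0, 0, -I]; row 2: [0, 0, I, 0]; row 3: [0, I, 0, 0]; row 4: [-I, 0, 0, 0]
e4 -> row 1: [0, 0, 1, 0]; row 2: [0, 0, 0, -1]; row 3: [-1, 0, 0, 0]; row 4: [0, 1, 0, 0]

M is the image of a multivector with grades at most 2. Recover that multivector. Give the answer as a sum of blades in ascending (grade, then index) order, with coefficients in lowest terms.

Method: the blade images are trace-orthogonal — tr(rho(e_A) rho(e_B)^-1) = 4 if A = B and 0 otherwise — and rho(e_A)^-1 = (e_A)^2 * rho(e_A) with (e_A)^2 = +1 or -1, so the coefficient of e_A in the preimage is (e_A)^2 * tr(M rho(e_A))/4.
Nonzero projections over blades of grade <= 2: e4: (e4)^2 = -1, tr(M rho(e4)) = 4, coefficient -1; e24: (e24)^2 = -1, tr(M rho(e24)) = 4, coefficient -1. Every other blade of grade <= 2 projects to 0.
Answer: -e4 - e24


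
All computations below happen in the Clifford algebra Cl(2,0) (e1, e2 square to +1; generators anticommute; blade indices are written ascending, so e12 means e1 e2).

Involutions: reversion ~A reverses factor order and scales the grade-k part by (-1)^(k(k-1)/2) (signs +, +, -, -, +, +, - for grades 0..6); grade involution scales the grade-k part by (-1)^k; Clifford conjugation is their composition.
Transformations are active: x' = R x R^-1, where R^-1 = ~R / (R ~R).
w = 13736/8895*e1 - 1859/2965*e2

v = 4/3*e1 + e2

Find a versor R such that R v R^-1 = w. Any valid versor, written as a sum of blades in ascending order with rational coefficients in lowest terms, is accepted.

Reasoning: v^2 = w^2 = 25/9 since conjugation preserves the quadratic form; R = v + w = 8532/2965*e1 + 1106/2965*e2 is then valid when invertible, keeping its own part and reversing (v - w)/2.
Answer: 8532/2965*e1 + 1106/2965*e2


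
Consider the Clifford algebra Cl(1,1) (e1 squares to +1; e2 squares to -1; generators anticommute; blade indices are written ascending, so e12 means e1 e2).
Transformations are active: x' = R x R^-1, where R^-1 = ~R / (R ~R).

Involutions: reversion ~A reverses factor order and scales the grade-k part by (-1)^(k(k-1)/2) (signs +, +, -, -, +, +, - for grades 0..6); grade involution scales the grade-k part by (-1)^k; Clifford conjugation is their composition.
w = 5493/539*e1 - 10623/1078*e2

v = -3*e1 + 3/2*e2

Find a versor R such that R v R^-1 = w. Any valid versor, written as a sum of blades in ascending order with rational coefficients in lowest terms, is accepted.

Since q(v) = q(w) = 27/4, the sum R = v + w = 3876/539*e1 - 4503/539*e2 does the job whenever invertible.
Answer: 3876/539*e1 - 4503/539*e2


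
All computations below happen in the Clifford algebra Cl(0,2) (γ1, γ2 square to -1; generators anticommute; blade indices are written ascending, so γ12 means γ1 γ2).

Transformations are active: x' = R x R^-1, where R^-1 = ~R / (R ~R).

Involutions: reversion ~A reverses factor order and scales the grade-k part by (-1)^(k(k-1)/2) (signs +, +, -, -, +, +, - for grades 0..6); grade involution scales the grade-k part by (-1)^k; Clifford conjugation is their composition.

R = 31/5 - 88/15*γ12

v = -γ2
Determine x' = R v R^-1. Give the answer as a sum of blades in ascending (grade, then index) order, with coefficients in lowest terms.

~R = 31/5 + 88/15*γ12, and R ~R = 16393/225, so R^-1 = ~R / (16393/225).
R v = -88/15*γ1 - 31/5*γ2
Answer: -16368/16393*γ1 - 905/16393*γ2


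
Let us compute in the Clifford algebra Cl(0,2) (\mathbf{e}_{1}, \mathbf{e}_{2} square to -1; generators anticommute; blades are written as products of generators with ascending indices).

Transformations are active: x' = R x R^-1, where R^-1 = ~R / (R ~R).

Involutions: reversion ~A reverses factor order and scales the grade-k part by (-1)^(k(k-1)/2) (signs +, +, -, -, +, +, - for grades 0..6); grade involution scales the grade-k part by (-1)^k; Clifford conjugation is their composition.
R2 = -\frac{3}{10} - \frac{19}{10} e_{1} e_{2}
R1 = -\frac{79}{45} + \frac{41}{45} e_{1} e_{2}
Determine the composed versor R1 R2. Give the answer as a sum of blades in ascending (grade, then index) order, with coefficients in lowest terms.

Distribute over the terms of R1 (each basis-blade product reordered to ascending indices, repeated generators contracted through their squares):
(-\frac{79}{45}) R2 = \frac{79}{150} + \frac{1501}{450} e_{1} e_{2}
(\frac{41}{45} e_{1} e_{2}) R2 = \frac{779}{450} - \frac{41}{150} e_{1} e_{2}
Summing the partial products and collecting blades:
Answer: \frac{508}{225} + \frac{689}{225} e_{1} e_{2}
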